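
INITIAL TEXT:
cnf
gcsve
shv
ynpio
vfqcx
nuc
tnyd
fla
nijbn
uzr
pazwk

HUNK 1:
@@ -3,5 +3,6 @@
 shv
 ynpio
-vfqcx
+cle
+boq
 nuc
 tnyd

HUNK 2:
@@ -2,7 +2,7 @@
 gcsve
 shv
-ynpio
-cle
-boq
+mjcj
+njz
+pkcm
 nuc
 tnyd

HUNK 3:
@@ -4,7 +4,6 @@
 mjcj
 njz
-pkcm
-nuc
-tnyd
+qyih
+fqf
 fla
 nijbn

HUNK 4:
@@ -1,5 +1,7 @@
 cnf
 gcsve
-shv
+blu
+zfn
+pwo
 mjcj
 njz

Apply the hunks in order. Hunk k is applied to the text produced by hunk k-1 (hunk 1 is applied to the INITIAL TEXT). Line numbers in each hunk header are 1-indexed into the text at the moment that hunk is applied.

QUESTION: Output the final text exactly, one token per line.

Answer: cnf
gcsve
blu
zfn
pwo
mjcj
njz
qyih
fqf
fla
nijbn
uzr
pazwk

Derivation:
Hunk 1: at line 3 remove [vfqcx] add [cle,boq] -> 12 lines: cnf gcsve shv ynpio cle boq nuc tnyd fla nijbn uzr pazwk
Hunk 2: at line 2 remove [ynpio,cle,boq] add [mjcj,njz,pkcm] -> 12 lines: cnf gcsve shv mjcj njz pkcm nuc tnyd fla nijbn uzr pazwk
Hunk 3: at line 4 remove [pkcm,nuc,tnyd] add [qyih,fqf] -> 11 lines: cnf gcsve shv mjcj njz qyih fqf fla nijbn uzr pazwk
Hunk 4: at line 1 remove [shv] add [blu,zfn,pwo] -> 13 lines: cnf gcsve blu zfn pwo mjcj njz qyih fqf fla nijbn uzr pazwk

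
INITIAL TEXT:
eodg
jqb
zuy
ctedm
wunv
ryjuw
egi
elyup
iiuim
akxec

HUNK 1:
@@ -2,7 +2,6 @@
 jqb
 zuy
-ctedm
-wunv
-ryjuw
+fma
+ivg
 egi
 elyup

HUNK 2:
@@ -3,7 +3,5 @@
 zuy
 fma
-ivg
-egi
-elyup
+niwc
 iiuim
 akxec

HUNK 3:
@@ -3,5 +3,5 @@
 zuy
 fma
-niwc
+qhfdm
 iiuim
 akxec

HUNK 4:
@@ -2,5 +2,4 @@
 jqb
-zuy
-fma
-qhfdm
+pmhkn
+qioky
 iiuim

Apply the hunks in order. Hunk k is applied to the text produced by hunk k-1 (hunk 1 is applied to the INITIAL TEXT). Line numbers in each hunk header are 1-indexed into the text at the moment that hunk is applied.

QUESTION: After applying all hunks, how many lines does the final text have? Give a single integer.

Answer: 6

Derivation:
Hunk 1: at line 2 remove [ctedm,wunv,ryjuw] add [fma,ivg] -> 9 lines: eodg jqb zuy fma ivg egi elyup iiuim akxec
Hunk 2: at line 3 remove [ivg,egi,elyup] add [niwc] -> 7 lines: eodg jqb zuy fma niwc iiuim akxec
Hunk 3: at line 3 remove [niwc] add [qhfdm] -> 7 lines: eodg jqb zuy fma qhfdm iiuim akxec
Hunk 4: at line 2 remove [zuy,fma,qhfdm] add [pmhkn,qioky] -> 6 lines: eodg jqb pmhkn qioky iiuim akxec
Final line count: 6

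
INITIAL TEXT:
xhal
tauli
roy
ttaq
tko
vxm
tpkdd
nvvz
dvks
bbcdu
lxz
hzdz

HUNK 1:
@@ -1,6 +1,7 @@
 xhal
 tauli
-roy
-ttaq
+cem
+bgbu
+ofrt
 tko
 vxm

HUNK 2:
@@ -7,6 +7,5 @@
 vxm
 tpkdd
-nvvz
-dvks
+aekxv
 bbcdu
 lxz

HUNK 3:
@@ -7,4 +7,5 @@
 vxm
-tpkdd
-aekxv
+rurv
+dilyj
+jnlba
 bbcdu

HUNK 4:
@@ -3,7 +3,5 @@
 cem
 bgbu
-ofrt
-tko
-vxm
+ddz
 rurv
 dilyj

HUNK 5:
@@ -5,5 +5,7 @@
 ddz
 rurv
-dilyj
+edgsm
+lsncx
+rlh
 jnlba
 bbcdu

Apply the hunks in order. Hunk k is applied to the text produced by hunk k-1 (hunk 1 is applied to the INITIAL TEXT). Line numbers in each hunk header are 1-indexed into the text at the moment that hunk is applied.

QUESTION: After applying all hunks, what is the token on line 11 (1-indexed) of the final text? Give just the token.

Hunk 1: at line 1 remove [roy,ttaq] add [cem,bgbu,ofrt] -> 13 lines: xhal tauli cem bgbu ofrt tko vxm tpkdd nvvz dvks bbcdu lxz hzdz
Hunk 2: at line 7 remove [nvvz,dvks] add [aekxv] -> 12 lines: xhal tauli cem bgbu ofrt tko vxm tpkdd aekxv bbcdu lxz hzdz
Hunk 3: at line 7 remove [tpkdd,aekxv] add [rurv,dilyj,jnlba] -> 13 lines: xhal tauli cem bgbu ofrt tko vxm rurv dilyj jnlba bbcdu lxz hzdz
Hunk 4: at line 3 remove [ofrt,tko,vxm] add [ddz] -> 11 lines: xhal tauli cem bgbu ddz rurv dilyj jnlba bbcdu lxz hzdz
Hunk 5: at line 5 remove [dilyj] add [edgsm,lsncx,rlh] -> 13 lines: xhal tauli cem bgbu ddz rurv edgsm lsncx rlh jnlba bbcdu lxz hzdz
Final line 11: bbcdu

Answer: bbcdu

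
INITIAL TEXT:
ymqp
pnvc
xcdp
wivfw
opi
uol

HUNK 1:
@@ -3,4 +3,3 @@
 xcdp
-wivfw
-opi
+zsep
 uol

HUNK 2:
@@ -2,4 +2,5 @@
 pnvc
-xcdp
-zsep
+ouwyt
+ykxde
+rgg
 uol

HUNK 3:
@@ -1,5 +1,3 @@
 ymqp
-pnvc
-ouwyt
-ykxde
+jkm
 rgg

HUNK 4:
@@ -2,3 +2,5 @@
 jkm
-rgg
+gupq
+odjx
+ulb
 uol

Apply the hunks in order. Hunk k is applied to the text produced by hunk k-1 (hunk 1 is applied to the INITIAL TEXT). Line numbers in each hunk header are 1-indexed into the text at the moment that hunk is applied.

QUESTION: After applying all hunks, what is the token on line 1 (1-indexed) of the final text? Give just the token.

Answer: ymqp

Derivation:
Hunk 1: at line 3 remove [wivfw,opi] add [zsep] -> 5 lines: ymqp pnvc xcdp zsep uol
Hunk 2: at line 2 remove [xcdp,zsep] add [ouwyt,ykxde,rgg] -> 6 lines: ymqp pnvc ouwyt ykxde rgg uol
Hunk 3: at line 1 remove [pnvc,ouwyt,ykxde] add [jkm] -> 4 lines: ymqp jkm rgg uol
Hunk 4: at line 2 remove [rgg] add [gupq,odjx,ulb] -> 6 lines: ymqp jkm gupq odjx ulb uol
Final line 1: ymqp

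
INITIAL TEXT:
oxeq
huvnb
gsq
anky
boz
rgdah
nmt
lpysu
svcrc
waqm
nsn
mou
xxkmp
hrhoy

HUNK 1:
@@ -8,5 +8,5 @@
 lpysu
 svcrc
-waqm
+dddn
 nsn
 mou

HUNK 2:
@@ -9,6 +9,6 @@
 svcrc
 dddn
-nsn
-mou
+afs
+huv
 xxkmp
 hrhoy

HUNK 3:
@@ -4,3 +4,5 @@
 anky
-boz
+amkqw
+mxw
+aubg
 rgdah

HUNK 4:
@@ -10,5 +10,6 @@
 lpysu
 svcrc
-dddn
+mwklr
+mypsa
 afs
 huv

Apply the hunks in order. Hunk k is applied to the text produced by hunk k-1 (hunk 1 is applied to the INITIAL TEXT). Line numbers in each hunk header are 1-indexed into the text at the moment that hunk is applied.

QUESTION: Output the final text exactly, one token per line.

Hunk 1: at line 8 remove [waqm] add [dddn] -> 14 lines: oxeq huvnb gsq anky boz rgdah nmt lpysu svcrc dddn nsn mou xxkmp hrhoy
Hunk 2: at line 9 remove [nsn,mou] add [afs,huv] -> 14 lines: oxeq huvnb gsq anky boz rgdah nmt lpysu svcrc dddn afs huv xxkmp hrhoy
Hunk 3: at line 4 remove [boz] add [amkqw,mxw,aubg] -> 16 lines: oxeq huvnb gsq anky amkqw mxw aubg rgdah nmt lpysu svcrc dddn afs huv xxkmp hrhoy
Hunk 4: at line 10 remove [dddn] add [mwklr,mypsa] -> 17 lines: oxeq huvnb gsq anky amkqw mxw aubg rgdah nmt lpysu svcrc mwklr mypsa afs huv xxkmp hrhoy

Answer: oxeq
huvnb
gsq
anky
amkqw
mxw
aubg
rgdah
nmt
lpysu
svcrc
mwklr
mypsa
afs
huv
xxkmp
hrhoy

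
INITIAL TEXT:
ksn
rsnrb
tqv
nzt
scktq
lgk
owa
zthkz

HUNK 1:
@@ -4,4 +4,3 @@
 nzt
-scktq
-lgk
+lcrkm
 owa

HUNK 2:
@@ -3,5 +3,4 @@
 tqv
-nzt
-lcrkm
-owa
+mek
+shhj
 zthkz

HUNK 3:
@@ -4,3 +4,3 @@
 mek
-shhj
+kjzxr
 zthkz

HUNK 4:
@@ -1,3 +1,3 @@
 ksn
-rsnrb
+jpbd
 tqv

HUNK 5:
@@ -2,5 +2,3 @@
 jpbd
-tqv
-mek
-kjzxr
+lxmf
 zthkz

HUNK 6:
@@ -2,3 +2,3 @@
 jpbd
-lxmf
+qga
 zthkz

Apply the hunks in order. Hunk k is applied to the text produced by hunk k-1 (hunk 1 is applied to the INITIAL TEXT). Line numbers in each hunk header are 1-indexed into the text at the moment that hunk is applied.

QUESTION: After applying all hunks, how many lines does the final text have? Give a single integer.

Answer: 4

Derivation:
Hunk 1: at line 4 remove [scktq,lgk] add [lcrkm] -> 7 lines: ksn rsnrb tqv nzt lcrkm owa zthkz
Hunk 2: at line 3 remove [nzt,lcrkm,owa] add [mek,shhj] -> 6 lines: ksn rsnrb tqv mek shhj zthkz
Hunk 3: at line 4 remove [shhj] add [kjzxr] -> 6 lines: ksn rsnrb tqv mek kjzxr zthkz
Hunk 4: at line 1 remove [rsnrb] add [jpbd] -> 6 lines: ksn jpbd tqv mek kjzxr zthkz
Hunk 5: at line 2 remove [tqv,mek,kjzxr] add [lxmf] -> 4 lines: ksn jpbd lxmf zthkz
Hunk 6: at line 2 remove [lxmf] add [qga] -> 4 lines: ksn jpbd qga zthkz
Final line count: 4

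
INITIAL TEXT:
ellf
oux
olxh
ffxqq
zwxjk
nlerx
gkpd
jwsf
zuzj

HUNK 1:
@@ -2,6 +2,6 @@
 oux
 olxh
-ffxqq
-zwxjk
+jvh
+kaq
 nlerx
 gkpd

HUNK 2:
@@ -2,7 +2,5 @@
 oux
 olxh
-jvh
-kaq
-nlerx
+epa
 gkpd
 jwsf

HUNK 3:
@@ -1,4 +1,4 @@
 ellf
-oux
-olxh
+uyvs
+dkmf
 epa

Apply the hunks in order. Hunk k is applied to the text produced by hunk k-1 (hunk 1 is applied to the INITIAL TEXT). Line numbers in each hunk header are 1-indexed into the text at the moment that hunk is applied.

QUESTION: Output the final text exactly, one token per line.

Hunk 1: at line 2 remove [ffxqq,zwxjk] add [jvh,kaq] -> 9 lines: ellf oux olxh jvh kaq nlerx gkpd jwsf zuzj
Hunk 2: at line 2 remove [jvh,kaq,nlerx] add [epa] -> 7 lines: ellf oux olxh epa gkpd jwsf zuzj
Hunk 3: at line 1 remove [oux,olxh] add [uyvs,dkmf] -> 7 lines: ellf uyvs dkmf epa gkpd jwsf zuzj

Answer: ellf
uyvs
dkmf
epa
gkpd
jwsf
zuzj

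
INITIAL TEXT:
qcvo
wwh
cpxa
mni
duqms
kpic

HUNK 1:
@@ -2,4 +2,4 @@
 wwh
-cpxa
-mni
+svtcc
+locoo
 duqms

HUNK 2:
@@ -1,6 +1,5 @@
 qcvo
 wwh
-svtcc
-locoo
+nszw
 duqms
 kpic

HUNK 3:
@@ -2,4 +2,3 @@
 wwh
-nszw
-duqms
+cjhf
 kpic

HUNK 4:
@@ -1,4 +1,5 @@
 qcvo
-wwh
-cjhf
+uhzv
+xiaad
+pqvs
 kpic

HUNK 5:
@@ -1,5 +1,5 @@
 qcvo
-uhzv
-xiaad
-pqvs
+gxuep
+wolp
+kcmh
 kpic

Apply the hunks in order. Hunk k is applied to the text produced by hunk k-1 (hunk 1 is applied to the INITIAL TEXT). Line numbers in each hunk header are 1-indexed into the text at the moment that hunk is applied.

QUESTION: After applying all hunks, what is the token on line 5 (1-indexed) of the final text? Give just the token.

Hunk 1: at line 2 remove [cpxa,mni] add [svtcc,locoo] -> 6 lines: qcvo wwh svtcc locoo duqms kpic
Hunk 2: at line 1 remove [svtcc,locoo] add [nszw] -> 5 lines: qcvo wwh nszw duqms kpic
Hunk 3: at line 2 remove [nszw,duqms] add [cjhf] -> 4 lines: qcvo wwh cjhf kpic
Hunk 4: at line 1 remove [wwh,cjhf] add [uhzv,xiaad,pqvs] -> 5 lines: qcvo uhzv xiaad pqvs kpic
Hunk 5: at line 1 remove [uhzv,xiaad,pqvs] add [gxuep,wolp,kcmh] -> 5 lines: qcvo gxuep wolp kcmh kpic
Final line 5: kpic

Answer: kpic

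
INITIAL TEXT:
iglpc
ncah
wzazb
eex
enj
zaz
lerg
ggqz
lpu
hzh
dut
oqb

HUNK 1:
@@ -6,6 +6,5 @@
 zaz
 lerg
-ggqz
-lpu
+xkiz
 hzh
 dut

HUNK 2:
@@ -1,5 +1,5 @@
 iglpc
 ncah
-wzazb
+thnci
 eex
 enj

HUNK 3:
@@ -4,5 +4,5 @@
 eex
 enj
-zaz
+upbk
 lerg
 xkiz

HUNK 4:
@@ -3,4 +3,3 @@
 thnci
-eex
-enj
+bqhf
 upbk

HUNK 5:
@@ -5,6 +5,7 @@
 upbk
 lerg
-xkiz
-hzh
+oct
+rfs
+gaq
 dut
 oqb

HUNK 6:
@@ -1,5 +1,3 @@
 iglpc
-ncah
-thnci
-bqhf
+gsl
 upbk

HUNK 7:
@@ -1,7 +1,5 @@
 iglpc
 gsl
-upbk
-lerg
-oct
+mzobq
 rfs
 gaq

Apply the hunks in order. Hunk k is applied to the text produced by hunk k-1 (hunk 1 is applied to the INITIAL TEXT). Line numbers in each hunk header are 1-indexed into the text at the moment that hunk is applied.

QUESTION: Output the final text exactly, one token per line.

Hunk 1: at line 6 remove [ggqz,lpu] add [xkiz] -> 11 lines: iglpc ncah wzazb eex enj zaz lerg xkiz hzh dut oqb
Hunk 2: at line 1 remove [wzazb] add [thnci] -> 11 lines: iglpc ncah thnci eex enj zaz lerg xkiz hzh dut oqb
Hunk 3: at line 4 remove [zaz] add [upbk] -> 11 lines: iglpc ncah thnci eex enj upbk lerg xkiz hzh dut oqb
Hunk 4: at line 3 remove [eex,enj] add [bqhf] -> 10 lines: iglpc ncah thnci bqhf upbk lerg xkiz hzh dut oqb
Hunk 5: at line 5 remove [xkiz,hzh] add [oct,rfs,gaq] -> 11 lines: iglpc ncah thnci bqhf upbk lerg oct rfs gaq dut oqb
Hunk 6: at line 1 remove [ncah,thnci,bqhf] add [gsl] -> 9 lines: iglpc gsl upbk lerg oct rfs gaq dut oqb
Hunk 7: at line 1 remove [upbk,lerg,oct] add [mzobq] -> 7 lines: iglpc gsl mzobq rfs gaq dut oqb

Answer: iglpc
gsl
mzobq
rfs
gaq
dut
oqb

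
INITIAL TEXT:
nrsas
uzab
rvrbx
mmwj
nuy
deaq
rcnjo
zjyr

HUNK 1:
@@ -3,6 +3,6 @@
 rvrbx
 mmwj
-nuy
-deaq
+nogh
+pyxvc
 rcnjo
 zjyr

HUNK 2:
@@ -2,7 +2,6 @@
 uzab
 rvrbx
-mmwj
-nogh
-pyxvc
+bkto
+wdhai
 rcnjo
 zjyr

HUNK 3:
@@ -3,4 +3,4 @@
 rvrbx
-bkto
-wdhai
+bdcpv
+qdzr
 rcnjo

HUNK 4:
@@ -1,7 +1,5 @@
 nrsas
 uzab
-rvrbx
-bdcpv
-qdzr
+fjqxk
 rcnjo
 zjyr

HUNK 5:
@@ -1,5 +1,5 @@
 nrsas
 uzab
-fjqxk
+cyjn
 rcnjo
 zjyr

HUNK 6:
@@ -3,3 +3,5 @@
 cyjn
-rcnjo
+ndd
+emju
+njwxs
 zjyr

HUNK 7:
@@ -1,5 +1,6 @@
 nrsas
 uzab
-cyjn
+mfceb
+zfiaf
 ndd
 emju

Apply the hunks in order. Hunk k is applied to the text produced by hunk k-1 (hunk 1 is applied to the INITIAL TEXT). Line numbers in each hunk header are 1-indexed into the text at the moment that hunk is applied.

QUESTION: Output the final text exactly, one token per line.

Hunk 1: at line 3 remove [nuy,deaq] add [nogh,pyxvc] -> 8 lines: nrsas uzab rvrbx mmwj nogh pyxvc rcnjo zjyr
Hunk 2: at line 2 remove [mmwj,nogh,pyxvc] add [bkto,wdhai] -> 7 lines: nrsas uzab rvrbx bkto wdhai rcnjo zjyr
Hunk 3: at line 3 remove [bkto,wdhai] add [bdcpv,qdzr] -> 7 lines: nrsas uzab rvrbx bdcpv qdzr rcnjo zjyr
Hunk 4: at line 1 remove [rvrbx,bdcpv,qdzr] add [fjqxk] -> 5 lines: nrsas uzab fjqxk rcnjo zjyr
Hunk 5: at line 1 remove [fjqxk] add [cyjn] -> 5 lines: nrsas uzab cyjn rcnjo zjyr
Hunk 6: at line 3 remove [rcnjo] add [ndd,emju,njwxs] -> 7 lines: nrsas uzab cyjn ndd emju njwxs zjyr
Hunk 7: at line 1 remove [cyjn] add [mfceb,zfiaf] -> 8 lines: nrsas uzab mfceb zfiaf ndd emju njwxs zjyr

Answer: nrsas
uzab
mfceb
zfiaf
ndd
emju
njwxs
zjyr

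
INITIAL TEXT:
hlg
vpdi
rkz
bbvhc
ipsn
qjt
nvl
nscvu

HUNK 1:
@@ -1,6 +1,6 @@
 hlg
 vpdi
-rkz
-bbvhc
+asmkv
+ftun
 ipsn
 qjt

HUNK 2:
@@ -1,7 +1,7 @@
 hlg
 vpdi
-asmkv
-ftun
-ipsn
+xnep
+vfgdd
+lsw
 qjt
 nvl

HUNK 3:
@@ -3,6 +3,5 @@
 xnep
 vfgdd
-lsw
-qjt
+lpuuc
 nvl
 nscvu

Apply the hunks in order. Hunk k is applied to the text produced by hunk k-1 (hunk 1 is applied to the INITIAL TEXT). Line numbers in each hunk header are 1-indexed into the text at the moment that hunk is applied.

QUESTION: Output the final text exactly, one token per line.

Answer: hlg
vpdi
xnep
vfgdd
lpuuc
nvl
nscvu

Derivation:
Hunk 1: at line 1 remove [rkz,bbvhc] add [asmkv,ftun] -> 8 lines: hlg vpdi asmkv ftun ipsn qjt nvl nscvu
Hunk 2: at line 1 remove [asmkv,ftun,ipsn] add [xnep,vfgdd,lsw] -> 8 lines: hlg vpdi xnep vfgdd lsw qjt nvl nscvu
Hunk 3: at line 3 remove [lsw,qjt] add [lpuuc] -> 7 lines: hlg vpdi xnep vfgdd lpuuc nvl nscvu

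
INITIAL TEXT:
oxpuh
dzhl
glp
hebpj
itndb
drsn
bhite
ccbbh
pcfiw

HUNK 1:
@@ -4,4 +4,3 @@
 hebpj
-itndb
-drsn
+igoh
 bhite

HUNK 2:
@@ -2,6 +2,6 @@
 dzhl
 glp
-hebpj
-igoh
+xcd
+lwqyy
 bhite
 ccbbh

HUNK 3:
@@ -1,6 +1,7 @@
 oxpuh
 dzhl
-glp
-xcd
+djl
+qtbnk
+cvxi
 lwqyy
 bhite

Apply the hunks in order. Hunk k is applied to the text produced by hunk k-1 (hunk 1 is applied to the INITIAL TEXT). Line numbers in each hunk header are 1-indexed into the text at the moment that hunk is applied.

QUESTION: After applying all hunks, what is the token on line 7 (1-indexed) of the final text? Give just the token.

Answer: bhite

Derivation:
Hunk 1: at line 4 remove [itndb,drsn] add [igoh] -> 8 lines: oxpuh dzhl glp hebpj igoh bhite ccbbh pcfiw
Hunk 2: at line 2 remove [hebpj,igoh] add [xcd,lwqyy] -> 8 lines: oxpuh dzhl glp xcd lwqyy bhite ccbbh pcfiw
Hunk 3: at line 1 remove [glp,xcd] add [djl,qtbnk,cvxi] -> 9 lines: oxpuh dzhl djl qtbnk cvxi lwqyy bhite ccbbh pcfiw
Final line 7: bhite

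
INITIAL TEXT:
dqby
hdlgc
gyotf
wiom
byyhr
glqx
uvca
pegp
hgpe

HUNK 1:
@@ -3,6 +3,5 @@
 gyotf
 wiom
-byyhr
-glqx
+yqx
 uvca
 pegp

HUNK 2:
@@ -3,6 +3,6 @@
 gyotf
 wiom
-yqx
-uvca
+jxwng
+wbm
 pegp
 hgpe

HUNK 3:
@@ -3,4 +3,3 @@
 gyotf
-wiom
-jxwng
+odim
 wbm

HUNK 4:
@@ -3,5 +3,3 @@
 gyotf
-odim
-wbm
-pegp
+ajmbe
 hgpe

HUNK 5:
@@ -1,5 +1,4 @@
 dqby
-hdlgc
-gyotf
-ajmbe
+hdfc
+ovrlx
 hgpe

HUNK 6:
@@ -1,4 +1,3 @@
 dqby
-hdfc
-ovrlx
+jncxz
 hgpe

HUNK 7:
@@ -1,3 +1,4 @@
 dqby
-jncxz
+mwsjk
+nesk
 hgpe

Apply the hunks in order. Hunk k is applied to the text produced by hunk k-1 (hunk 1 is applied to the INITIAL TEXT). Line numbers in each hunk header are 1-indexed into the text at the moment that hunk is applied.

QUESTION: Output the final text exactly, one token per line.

Answer: dqby
mwsjk
nesk
hgpe

Derivation:
Hunk 1: at line 3 remove [byyhr,glqx] add [yqx] -> 8 lines: dqby hdlgc gyotf wiom yqx uvca pegp hgpe
Hunk 2: at line 3 remove [yqx,uvca] add [jxwng,wbm] -> 8 lines: dqby hdlgc gyotf wiom jxwng wbm pegp hgpe
Hunk 3: at line 3 remove [wiom,jxwng] add [odim] -> 7 lines: dqby hdlgc gyotf odim wbm pegp hgpe
Hunk 4: at line 3 remove [odim,wbm,pegp] add [ajmbe] -> 5 lines: dqby hdlgc gyotf ajmbe hgpe
Hunk 5: at line 1 remove [hdlgc,gyotf,ajmbe] add [hdfc,ovrlx] -> 4 lines: dqby hdfc ovrlx hgpe
Hunk 6: at line 1 remove [hdfc,ovrlx] add [jncxz] -> 3 lines: dqby jncxz hgpe
Hunk 7: at line 1 remove [jncxz] add [mwsjk,nesk] -> 4 lines: dqby mwsjk nesk hgpe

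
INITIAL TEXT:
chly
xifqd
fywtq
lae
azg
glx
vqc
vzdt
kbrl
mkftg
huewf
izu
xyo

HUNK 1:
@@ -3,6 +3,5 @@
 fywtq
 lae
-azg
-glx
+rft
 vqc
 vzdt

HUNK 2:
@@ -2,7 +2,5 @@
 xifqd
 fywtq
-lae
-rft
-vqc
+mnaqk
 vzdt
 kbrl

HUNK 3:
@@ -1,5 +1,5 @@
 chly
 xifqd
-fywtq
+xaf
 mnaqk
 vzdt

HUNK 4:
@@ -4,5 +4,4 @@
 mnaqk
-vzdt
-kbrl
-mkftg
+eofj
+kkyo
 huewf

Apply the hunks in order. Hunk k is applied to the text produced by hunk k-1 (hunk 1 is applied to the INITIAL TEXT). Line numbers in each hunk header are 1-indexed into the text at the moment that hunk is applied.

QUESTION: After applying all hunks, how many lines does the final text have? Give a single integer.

Answer: 9

Derivation:
Hunk 1: at line 3 remove [azg,glx] add [rft] -> 12 lines: chly xifqd fywtq lae rft vqc vzdt kbrl mkftg huewf izu xyo
Hunk 2: at line 2 remove [lae,rft,vqc] add [mnaqk] -> 10 lines: chly xifqd fywtq mnaqk vzdt kbrl mkftg huewf izu xyo
Hunk 3: at line 1 remove [fywtq] add [xaf] -> 10 lines: chly xifqd xaf mnaqk vzdt kbrl mkftg huewf izu xyo
Hunk 4: at line 4 remove [vzdt,kbrl,mkftg] add [eofj,kkyo] -> 9 lines: chly xifqd xaf mnaqk eofj kkyo huewf izu xyo
Final line count: 9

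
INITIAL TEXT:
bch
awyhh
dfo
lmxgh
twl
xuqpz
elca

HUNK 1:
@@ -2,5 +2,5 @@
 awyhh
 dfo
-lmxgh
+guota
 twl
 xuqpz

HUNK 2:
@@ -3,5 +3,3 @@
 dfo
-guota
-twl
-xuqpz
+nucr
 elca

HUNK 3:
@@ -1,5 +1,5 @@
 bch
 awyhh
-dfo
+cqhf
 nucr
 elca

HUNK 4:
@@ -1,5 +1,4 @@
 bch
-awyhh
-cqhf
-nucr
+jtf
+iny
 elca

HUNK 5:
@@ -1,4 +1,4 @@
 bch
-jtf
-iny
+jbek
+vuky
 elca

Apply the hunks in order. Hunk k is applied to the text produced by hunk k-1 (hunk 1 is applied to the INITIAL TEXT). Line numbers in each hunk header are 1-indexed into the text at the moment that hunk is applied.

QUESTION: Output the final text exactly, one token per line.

Hunk 1: at line 2 remove [lmxgh] add [guota] -> 7 lines: bch awyhh dfo guota twl xuqpz elca
Hunk 2: at line 3 remove [guota,twl,xuqpz] add [nucr] -> 5 lines: bch awyhh dfo nucr elca
Hunk 3: at line 1 remove [dfo] add [cqhf] -> 5 lines: bch awyhh cqhf nucr elca
Hunk 4: at line 1 remove [awyhh,cqhf,nucr] add [jtf,iny] -> 4 lines: bch jtf iny elca
Hunk 5: at line 1 remove [jtf,iny] add [jbek,vuky] -> 4 lines: bch jbek vuky elca

Answer: bch
jbek
vuky
elca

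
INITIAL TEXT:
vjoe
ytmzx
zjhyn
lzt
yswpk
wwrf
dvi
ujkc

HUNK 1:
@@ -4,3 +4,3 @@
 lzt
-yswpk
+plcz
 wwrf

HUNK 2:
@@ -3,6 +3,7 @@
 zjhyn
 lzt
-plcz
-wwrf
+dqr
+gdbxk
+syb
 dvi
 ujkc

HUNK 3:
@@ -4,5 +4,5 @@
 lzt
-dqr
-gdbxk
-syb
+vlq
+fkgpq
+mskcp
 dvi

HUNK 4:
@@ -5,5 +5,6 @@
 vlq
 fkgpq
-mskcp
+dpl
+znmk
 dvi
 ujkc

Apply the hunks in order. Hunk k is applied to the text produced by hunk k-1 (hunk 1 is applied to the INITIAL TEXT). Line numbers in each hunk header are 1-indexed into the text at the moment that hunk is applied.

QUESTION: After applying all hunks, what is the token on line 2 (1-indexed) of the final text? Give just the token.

Answer: ytmzx

Derivation:
Hunk 1: at line 4 remove [yswpk] add [plcz] -> 8 lines: vjoe ytmzx zjhyn lzt plcz wwrf dvi ujkc
Hunk 2: at line 3 remove [plcz,wwrf] add [dqr,gdbxk,syb] -> 9 lines: vjoe ytmzx zjhyn lzt dqr gdbxk syb dvi ujkc
Hunk 3: at line 4 remove [dqr,gdbxk,syb] add [vlq,fkgpq,mskcp] -> 9 lines: vjoe ytmzx zjhyn lzt vlq fkgpq mskcp dvi ujkc
Hunk 4: at line 5 remove [mskcp] add [dpl,znmk] -> 10 lines: vjoe ytmzx zjhyn lzt vlq fkgpq dpl znmk dvi ujkc
Final line 2: ytmzx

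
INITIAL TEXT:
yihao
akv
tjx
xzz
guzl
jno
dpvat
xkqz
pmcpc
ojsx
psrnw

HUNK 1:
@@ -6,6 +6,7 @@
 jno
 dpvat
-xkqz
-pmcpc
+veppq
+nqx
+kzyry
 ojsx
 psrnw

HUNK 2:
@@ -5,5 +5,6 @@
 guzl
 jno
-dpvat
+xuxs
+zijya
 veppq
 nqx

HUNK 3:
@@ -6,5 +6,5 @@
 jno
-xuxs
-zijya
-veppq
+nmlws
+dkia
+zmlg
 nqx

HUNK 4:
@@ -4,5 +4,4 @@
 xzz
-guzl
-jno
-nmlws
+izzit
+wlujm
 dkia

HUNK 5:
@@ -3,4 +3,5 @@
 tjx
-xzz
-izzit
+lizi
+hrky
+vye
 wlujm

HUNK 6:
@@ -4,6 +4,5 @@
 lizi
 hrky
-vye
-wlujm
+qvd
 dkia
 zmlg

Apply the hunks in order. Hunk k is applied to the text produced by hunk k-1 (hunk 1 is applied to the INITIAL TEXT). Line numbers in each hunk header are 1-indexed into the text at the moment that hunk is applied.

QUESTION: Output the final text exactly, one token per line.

Hunk 1: at line 6 remove [xkqz,pmcpc] add [veppq,nqx,kzyry] -> 12 lines: yihao akv tjx xzz guzl jno dpvat veppq nqx kzyry ojsx psrnw
Hunk 2: at line 5 remove [dpvat] add [xuxs,zijya] -> 13 lines: yihao akv tjx xzz guzl jno xuxs zijya veppq nqx kzyry ojsx psrnw
Hunk 3: at line 6 remove [xuxs,zijya,veppq] add [nmlws,dkia,zmlg] -> 13 lines: yihao akv tjx xzz guzl jno nmlws dkia zmlg nqx kzyry ojsx psrnw
Hunk 4: at line 4 remove [guzl,jno,nmlws] add [izzit,wlujm] -> 12 lines: yihao akv tjx xzz izzit wlujm dkia zmlg nqx kzyry ojsx psrnw
Hunk 5: at line 3 remove [xzz,izzit] add [lizi,hrky,vye] -> 13 lines: yihao akv tjx lizi hrky vye wlujm dkia zmlg nqx kzyry ojsx psrnw
Hunk 6: at line 4 remove [vye,wlujm] add [qvd] -> 12 lines: yihao akv tjx lizi hrky qvd dkia zmlg nqx kzyry ojsx psrnw

Answer: yihao
akv
tjx
lizi
hrky
qvd
dkia
zmlg
nqx
kzyry
ojsx
psrnw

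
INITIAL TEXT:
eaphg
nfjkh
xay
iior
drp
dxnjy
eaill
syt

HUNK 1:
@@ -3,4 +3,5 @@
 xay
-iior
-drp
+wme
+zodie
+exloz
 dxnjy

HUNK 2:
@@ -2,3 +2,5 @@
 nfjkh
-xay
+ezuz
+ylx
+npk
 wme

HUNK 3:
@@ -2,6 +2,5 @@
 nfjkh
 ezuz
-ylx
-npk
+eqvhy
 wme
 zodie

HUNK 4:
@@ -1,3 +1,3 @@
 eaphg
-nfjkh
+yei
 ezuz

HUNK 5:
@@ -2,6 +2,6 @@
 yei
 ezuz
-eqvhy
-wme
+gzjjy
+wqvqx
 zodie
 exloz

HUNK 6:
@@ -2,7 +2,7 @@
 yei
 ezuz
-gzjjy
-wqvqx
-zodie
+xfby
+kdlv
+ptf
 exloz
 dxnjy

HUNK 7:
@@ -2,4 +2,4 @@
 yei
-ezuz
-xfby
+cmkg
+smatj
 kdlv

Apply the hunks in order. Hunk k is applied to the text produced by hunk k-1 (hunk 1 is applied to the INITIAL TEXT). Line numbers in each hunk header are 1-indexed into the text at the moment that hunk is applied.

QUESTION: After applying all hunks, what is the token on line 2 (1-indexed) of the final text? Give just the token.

Answer: yei

Derivation:
Hunk 1: at line 3 remove [iior,drp] add [wme,zodie,exloz] -> 9 lines: eaphg nfjkh xay wme zodie exloz dxnjy eaill syt
Hunk 2: at line 2 remove [xay] add [ezuz,ylx,npk] -> 11 lines: eaphg nfjkh ezuz ylx npk wme zodie exloz dxnjy eaill syt
Hunk 3: at line 2 remove [ylx,npk] add [eqvhy] -> 10 lines: eaphg nfjkh ezuz eqvhy wme zodie exloz dxnjy eaill syt
Hunk 4: at line 1 remove [nfjkh] add [yei] -> 10 lines: eaphg yei ezuz eqvhy wme zodie exloz dxnjy eaill syt
Hunk 5: at line 2 remove [eqvhy,wme] add [gzjjy,wqvqx] -> 10 lines: eaphg yei ezuz gzjjy wqvqx zodie exloz dxnjy eaill syt
Hunk 6: at line 2 remove [gzjjy,wqvqx,zodie] add [xfby,kdlv,ptf] -> 10 lines: eaphg yei ezuz xfby kdlv ptf exloz dxnjy eaill syt
Hunk 7: at line 2 remove [ezuz,xfby] add [cmkg,smatj] -> 10 lines: eaphg yei cmkg smatj kdlv ptf exloz dxnjy eaill syt
Final line 2: yei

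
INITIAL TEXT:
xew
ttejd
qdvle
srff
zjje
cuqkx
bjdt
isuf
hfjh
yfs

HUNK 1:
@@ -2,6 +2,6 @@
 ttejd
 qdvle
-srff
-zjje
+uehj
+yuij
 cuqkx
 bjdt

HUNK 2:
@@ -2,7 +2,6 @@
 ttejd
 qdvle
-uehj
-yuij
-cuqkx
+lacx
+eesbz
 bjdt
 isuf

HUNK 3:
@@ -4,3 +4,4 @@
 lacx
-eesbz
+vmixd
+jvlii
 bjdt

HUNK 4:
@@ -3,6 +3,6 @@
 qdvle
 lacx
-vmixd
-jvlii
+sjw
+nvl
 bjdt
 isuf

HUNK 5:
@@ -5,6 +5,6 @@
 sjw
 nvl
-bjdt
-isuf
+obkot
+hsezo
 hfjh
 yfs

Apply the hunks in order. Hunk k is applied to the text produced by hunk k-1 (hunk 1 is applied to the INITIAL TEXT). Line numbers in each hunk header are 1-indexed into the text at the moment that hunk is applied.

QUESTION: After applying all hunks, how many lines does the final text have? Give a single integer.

Answer: 10

Derivation:
Hunk 1: at line 2 remove [srff,zjje] add [uehj,yuij] -> 10 lines: xew ttejd qdvle uehj yuij cuqkx bjdt isuf hfjh yfs
Hunk 2: at line 2 remove [uehj,yuij,cuqkx] add [lacx,eesbz] -> 9 lines: xew ttejd qdvle lacx eesbz bjdt isuf hfjh yfs
Hunk 3: at line 4 remove [eesbz] add [vmixd,jvlii] -> 10 lines: xew ttejd qdvle lacx vmixd jvlii bjdt isuf hfjh yfs
Hunk 4: at line 3 remove [vmixd,jvlii] add [sjw,nvl] -> 10 lines: xew ttejd qdvle lacx sjw nvl bjdt isuf hfjh yfs
Hunk 5: at line 5 remove [bjdt,isuf] add [obkot,hsezo] -> 10 lines: xew ttejd qdvle lacx sjw nvl obkot hsezo hfjh yfs
Final line count: 10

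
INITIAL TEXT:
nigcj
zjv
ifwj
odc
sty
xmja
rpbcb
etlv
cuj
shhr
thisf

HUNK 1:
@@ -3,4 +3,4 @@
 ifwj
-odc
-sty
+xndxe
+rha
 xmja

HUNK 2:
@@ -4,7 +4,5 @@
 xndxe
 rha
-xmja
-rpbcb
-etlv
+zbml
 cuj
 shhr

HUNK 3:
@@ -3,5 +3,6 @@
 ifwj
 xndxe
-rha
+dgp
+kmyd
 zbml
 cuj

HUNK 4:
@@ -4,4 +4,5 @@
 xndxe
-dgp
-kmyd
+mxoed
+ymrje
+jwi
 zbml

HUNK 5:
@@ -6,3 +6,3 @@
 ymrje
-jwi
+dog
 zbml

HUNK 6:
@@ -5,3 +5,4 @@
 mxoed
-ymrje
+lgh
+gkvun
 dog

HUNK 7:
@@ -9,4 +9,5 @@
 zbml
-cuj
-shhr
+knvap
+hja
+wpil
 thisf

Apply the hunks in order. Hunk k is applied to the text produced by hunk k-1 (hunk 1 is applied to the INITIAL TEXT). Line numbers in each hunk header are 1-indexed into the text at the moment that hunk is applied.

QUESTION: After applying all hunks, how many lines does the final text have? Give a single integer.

Answer: 13

Derivation:
Hunk 1: at line 3 remove [odc,sty] add [xndxe,rha] -> 11 lines: nigcj zjv ifwj xndxe rha xmja rpbcb etlv cuj shhr thisf
Hunk 2: at line 4 remove [xmja,rpbcb,etlv] add [zbml] -> 9 lines: nigcj zjv ifwj xndxe rha zbml cuj shhr thisf
Hunk 3: at line 3 remove [rha] add [dgp,kmyd] -> 10 lines: nigcj zjv ifwj xndxe dgp kmyd zbml cuj shhr thisf
Hunk 4: at line 4 remove [dgp,kmyd] add [mxoed,ymrje,jwi] -> 11 lines: nigcj zjv ifwj xndxe mxoed ymrje jwi zbml cuj shhr thisf
Hunk 5: at line 6 remove [jwi] add [dog] -> 11 lines: nigcj zjv ifwj xndxe mxoed ymrje dog zbml cuj shhr thisf
Hunk 6: at line 5 remove [ymrje] add [lgh,gkvun] -> 12 lines: nigcj zjv ifwj xndxe mxoed lgh gkvun dog zbml cuj shhr thisf
Hunk 7: at line 9 remove [cuj,shhr] add [knvap,hja,wpil] -> 13 lines: nigcj zjv ifwj xndxe mxoed lgh gkvun dog zbml knvap hja wpil thisf
Final line count: 13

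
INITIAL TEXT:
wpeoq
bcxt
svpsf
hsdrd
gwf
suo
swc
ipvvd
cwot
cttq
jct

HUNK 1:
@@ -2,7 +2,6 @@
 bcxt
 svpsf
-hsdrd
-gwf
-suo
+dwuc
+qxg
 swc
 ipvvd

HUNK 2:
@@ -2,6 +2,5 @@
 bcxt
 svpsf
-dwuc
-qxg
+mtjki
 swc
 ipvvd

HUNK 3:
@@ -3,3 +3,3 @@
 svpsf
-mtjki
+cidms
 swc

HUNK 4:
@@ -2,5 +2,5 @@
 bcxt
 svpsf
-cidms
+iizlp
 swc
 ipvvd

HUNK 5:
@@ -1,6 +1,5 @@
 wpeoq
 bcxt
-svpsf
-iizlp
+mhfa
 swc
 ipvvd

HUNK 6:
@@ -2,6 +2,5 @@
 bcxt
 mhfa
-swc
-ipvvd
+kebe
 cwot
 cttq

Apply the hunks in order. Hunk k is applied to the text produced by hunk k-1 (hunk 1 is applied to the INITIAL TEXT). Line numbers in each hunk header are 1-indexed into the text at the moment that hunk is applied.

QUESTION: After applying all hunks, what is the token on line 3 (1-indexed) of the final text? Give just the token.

Answer: mhfa

Derivation:
Hunk 1: at line 2 remove [hsdrd,gwf,suo] add [dwuc,qxg] -> 10 lines: wpeoq bcxt svpsf dwuc qxg swc ipvvd cwot cttq jct
Hunk 2: at line 2 remove [dwuc,qxg] add [mtjki] -> 9 lines: wpeoq bcxt svpsf mtjki swc ipvvd cwot cttq jct
Hunk 3: at line 3 remove [mtjki] add [cidms] -> 9 lines: wpeoq bcxt svpsf cidms swc ipvvd cwot cttq jct
Hunk 4: at line 2 remove [cidms] add [iizlp] -> 9 lines: wpeoq bcxt svpsf iizlp swc ipvvd cwot cttq jct
Hunk 5: at line 1 remove [svpsf,iizlp] add [mhfa] -> 8 lines: wpeoq bcxt mhfa swc ipvvd cwot cttq jct
Hunk 6: at line 2 remove [swc,ipvvd] add [kebe] -> 7 lines: wpeoq bcxt mhfa kebe cwot cttq jct
Final line 3: mhfa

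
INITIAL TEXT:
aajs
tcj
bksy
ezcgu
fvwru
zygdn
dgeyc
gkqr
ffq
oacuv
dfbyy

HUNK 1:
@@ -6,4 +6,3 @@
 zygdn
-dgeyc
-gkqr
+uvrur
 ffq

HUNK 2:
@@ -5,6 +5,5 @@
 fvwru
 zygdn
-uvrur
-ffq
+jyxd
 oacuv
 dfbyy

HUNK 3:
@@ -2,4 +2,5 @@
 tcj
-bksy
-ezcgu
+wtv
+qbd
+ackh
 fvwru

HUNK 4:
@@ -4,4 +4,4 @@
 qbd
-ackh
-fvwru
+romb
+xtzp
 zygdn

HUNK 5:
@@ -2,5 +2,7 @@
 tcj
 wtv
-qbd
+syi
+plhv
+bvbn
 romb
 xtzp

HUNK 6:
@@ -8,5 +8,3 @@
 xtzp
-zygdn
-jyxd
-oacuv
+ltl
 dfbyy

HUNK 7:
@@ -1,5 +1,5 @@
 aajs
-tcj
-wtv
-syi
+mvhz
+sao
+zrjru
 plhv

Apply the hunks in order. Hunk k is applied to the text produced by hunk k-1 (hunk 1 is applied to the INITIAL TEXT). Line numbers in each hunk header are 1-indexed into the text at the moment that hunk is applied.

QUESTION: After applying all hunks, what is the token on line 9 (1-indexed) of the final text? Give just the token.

Hunk 1: at line 6 remove [dgeyc,gkqr] add [uvrur] -> 10 lines: aajs tcj bksy ezcgu fvwru zygdn uvrur ffq oacuv dfbyy
Hunk 2: at line 5 remove [uvrur,ffq] add [jyxd] -> 9 lines: aajs tcj bksy ezcgu fvwru zygdn jyxd oacuv dfbyy
Hunk 3: at line 2 remove [bksy,ezcgu] add [wtv,qbd,ackh] -> 10 lines: aajs tcj wtv qbd ackh fvwru zygdn jyxd oacuv dfbyy
Hunk 4: at line 4 remove [ackh,fvwru] add [romb,xtzp] -> 10 lines: aajs tcj wtv qbd romb xtzp zygdn jyxd oacuv dfbyy
Hunk 5: at line 2 remove [qbd] add [syi,plhv,bvbn] -> 12 lines: aajs tcj wtv syi plhv bvbn romb xtzp zygdn jyxd oacuv dfbyy
Hunk 6: at line 8 remove [zygdn,jyxd,oacuv] add [ltl] -> 10 lines: aajs tcj wtv syi plhv bvbn romb xtzp ltl dfbyy
Hunk 7: at line 1 remove [tcj,wtv,syi] add [mvhz,sao,zrjru] -> 10 lines: aajs mvhz sao zrjru plhv bvbn romb xtzp ltl dfbyy
Final line 9: ltl

Answer: ltl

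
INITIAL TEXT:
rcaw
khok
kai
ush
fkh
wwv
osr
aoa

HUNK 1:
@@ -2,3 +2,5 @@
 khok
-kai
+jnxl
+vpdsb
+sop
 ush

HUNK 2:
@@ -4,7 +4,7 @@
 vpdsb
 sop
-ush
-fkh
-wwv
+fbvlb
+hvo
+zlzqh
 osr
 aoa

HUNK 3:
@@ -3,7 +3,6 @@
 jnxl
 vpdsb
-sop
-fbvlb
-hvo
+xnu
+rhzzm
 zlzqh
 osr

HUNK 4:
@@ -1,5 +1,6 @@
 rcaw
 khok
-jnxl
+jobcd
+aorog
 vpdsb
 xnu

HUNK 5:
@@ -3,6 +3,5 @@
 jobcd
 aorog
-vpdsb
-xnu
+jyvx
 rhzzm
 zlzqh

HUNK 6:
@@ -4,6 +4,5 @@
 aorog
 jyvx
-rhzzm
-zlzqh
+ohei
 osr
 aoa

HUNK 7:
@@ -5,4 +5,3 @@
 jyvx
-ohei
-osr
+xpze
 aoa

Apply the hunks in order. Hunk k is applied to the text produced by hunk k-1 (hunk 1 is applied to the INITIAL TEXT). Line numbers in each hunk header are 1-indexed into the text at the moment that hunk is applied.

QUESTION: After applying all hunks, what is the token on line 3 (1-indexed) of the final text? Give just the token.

Hunk 1: at line 2 remove [kai] add [jnxl,vpdsb,sop] -> 10 lines: rcaw khok jnxl vpdsb sop ush fkh wwv osr aoa
Hunk 2: at line 4 remove [ush,fkh,wwv] add [fbvlb,hvo,zlzqh] -> 10 lines: rcaw khok jnxl vpdsb sop fbvlb hvo zlzqh osr aoa
Hunk 3: at line 3 remove [sop,fbvlb,hvo] add [xnu,rhzzm] -> 9 lines: rcaw khok jnxl vpdsb xnu rhzzm zlzqh osr aoa
Hunk 4: at line 1 remove [jnxl] add [jobcd,aorog] -> 10 lines: rcaw khok jobcd aorog vpdsb xnu rhzzm zlzqh osr aoa
Hunk 5: at line 3 remove [vpdsb,xnu] add [jyvx] -> 9 lines: rcaw khok jobcd aorog jyvx rhzzm zlzqh osr aoa
Hunk 6: at line 4 remove [rhzzm,zlzqh] add [ohei] -> 8 lines: rcaw khok jobcd aorog jyvx ohei osr aoa
Hunk 7: at line 5 remove [ohei,osr] add [xpze] -> 7 lines: rcaw khok jobcd aorog jyvx xpze aoa
Final line 3: jobcd

Answer: jobcd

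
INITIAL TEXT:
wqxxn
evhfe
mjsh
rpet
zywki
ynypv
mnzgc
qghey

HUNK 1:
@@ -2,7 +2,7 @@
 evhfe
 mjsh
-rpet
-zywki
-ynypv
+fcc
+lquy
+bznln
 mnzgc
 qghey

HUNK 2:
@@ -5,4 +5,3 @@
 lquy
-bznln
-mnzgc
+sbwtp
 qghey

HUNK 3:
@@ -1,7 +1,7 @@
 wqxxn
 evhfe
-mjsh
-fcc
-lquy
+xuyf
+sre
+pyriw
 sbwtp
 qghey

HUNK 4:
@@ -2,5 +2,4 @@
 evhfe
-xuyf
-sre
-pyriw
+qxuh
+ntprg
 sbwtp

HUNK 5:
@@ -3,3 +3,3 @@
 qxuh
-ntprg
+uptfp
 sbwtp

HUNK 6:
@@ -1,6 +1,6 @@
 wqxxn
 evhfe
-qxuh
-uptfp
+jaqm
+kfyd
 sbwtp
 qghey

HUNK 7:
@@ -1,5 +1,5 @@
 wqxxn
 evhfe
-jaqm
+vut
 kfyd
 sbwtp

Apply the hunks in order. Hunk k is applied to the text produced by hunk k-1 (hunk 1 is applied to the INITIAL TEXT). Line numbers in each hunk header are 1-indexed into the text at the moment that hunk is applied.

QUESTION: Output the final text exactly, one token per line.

Hunk 1: at line 2 remove [rpet,zywki,ynypv] add [fcc,lquy,bznln] -> 8 lines: wqxxn evhfe mjsh fcc lquy bznln mnzgc qghey
Hunk 2: at line 5 remove [bznln,mnzgc] add [sbwtp] -> 7 lines: wqxxn evhfe mjsh fcc lquy sbwtp qghey
Hunk 3: at line 1 remove [mjsh,fcc,lquy] add [xuyf,sre,pyriw] -> 7 lines: wqxxn evhfe xuyf sre pyriw sbwtp qghey
Hunk 4: at line 2 remove [xuyf,sre,pyriw] add [qxuh,ntprg] -> 6 lines: wqxxn evhfe qxuh ntprg sbwtp qghey
Hunk 5: at line 3 remove [ntprg] add [uptfp] -> 6 lines: wqxxn evhfe qxuh uptfp sbwtp qghey
Hunk 6: at line 1 remove [qxuh,uptfp] add [jaqm,kfyd] -> 6 lines: wqxxn evhfe jaqm kfyd sbwtp qghey
Hunk 7: at line 1 remove [jaqm] add [vut] -> 6 lines: wqxxn evhfe vut kfyd sbwtp qghey

Answer: wqxxn
evhfe
vut
kfyd
sbwtp
qghey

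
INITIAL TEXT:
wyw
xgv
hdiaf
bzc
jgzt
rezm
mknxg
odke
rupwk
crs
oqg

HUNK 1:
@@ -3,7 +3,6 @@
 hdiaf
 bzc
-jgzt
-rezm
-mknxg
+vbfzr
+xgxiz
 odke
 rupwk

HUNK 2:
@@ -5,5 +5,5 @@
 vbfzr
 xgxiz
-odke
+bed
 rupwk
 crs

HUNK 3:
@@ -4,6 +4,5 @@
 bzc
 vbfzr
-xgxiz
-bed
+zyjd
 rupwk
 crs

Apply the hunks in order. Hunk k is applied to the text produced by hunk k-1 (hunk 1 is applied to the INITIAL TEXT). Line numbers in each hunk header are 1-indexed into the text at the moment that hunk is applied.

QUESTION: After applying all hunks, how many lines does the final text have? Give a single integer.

Hunk 1: at line 3 remove [jgzt,rezm,mknxg] add [vbfzr,xgxiz] -> 10 lines: wyw xgv hdiaf bzc vbfzr xgxiz odke rupwk crs oqg
Hunk 2: at line 5 remove [odke] add [bed] -> 10 lines: wyw xgv hdiaf bzc vbfzr xgxiz bed rupwk crs oqg
Hunk 3: at line 4 remove [xgxiz,bed] add [zyjd] -> 9 lines: wyw xgv hdiaf bzc vbfzr zyjd rupwk crs oqg
Final line count: 9

Answer: 9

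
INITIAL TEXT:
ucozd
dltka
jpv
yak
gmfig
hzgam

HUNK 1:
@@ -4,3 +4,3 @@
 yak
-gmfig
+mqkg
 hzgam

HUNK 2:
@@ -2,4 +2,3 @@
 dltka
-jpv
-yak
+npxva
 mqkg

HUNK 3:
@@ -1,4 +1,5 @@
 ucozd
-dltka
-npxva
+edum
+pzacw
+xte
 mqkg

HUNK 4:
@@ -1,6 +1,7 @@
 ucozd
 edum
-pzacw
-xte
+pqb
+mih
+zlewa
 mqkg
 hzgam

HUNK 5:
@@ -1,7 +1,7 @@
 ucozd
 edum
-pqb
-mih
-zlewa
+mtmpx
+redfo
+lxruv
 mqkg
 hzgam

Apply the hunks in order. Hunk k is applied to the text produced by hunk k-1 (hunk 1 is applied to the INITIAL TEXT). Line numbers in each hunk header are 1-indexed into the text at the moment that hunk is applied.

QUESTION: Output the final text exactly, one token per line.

Answer: ucozd
edum
mtmpx
redfo
lxruv
mqkg
hzgam

Derivation:
Hunk 1: at line 4 remove [gmfig] add [mqkg] -> 6 lines: ucozd dltka jpv yak mqkg hzgam
Hunk 2: at line 2 remove [jpv,yak] add [npxva] -> 5 lines: ucozd dltka npxva mqkg hzgam
Hunk 3: at line 1 remove [dltka,npxva] add [edum,pzacw,xte] -> 6 lines: ucozd edum pzacw xte mqkg hzgam
Hunk 4: at line 1 remove [pzacw,xte] add [pqb,mih,zlewa] -> 7 lines: ucozd edum pqb mih zlewa mqkg hzgam
Hunk 5: at line 1 remove [pqb,mih,zlewa] add [mtmpx,redfo,lxruv] -> 7 lines: ucozd edum mtmpx redfo lxruv mqkg hzgam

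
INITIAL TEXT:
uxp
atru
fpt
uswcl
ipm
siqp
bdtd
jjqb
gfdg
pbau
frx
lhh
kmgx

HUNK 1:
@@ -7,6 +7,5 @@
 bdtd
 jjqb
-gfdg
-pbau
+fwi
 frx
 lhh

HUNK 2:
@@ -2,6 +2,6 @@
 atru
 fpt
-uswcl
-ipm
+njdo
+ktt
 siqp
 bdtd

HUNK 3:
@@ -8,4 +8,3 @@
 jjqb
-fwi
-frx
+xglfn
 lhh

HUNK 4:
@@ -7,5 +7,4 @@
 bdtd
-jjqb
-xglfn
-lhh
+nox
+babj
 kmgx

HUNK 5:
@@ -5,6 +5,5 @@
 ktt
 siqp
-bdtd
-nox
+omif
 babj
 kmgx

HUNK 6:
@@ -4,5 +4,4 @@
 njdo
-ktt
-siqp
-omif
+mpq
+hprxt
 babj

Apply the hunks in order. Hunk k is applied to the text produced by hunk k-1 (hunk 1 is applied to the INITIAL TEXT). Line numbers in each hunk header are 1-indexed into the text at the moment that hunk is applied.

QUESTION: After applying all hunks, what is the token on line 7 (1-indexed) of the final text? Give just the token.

Hunk 1: at line 7 remove [gfdg,pbau] add [fwi] -> 12 lines: uxp atru fpt uswcl ipm siqp bdtd jjqb fwi frx lhh kmgx
Hunk 2: at line 2 remove [uswcl,ipm] add [njdo,ktt] -> 12 lines: uxp atru fpt njdo ktt siqp bdtd jjqb fwi frx lhh kmgx
Hunk 3: at line 8 remove [fwi,frx] add [xglfn] -> 11 lines: uxp atru fpt njdo ktt siqp bdtd jjqb xglfn lhh kmgx
Hunk 4: at line 7 remove [jjqb,xglfn,lhh] add [nox,babj] -> 10 lines: uxp atru fpt njdo ktt siqp bdtd nox babj kmgx
Hunk 5: at line 5 remove [bdtd,nox] add [omif] -> 9 lines: uxp atru fpt njdo ktt siqp omif babj kmgx
Hunk 6: at line 4 remove [ktt,siqp,omif] add [mpq,hprxt] -> 8 lines: uxp atru fpt njdo mpq hprxt babj kmgx
Final line 7: babj

Answer: babj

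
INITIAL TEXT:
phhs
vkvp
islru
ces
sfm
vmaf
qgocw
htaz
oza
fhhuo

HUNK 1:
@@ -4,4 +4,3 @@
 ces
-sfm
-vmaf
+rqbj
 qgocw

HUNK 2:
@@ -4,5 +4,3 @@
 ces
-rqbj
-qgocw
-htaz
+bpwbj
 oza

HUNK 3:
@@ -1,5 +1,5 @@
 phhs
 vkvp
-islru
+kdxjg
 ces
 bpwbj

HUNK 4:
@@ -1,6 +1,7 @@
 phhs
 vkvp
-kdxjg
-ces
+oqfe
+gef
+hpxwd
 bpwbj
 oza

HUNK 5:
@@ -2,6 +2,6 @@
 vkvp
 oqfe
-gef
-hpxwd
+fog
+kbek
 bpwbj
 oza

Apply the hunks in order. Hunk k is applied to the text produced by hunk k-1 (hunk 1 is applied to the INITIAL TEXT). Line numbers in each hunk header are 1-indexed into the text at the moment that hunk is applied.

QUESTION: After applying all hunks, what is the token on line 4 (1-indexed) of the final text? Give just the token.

Hunk 1: at line 4 remove [sfm,vmaf] add [rqbj] -> 9 lines: phhs vkvp islru ces rqbj qgocw htaz oza fhhuo
Hunk 2: at line 4 remove [rqbj,qgocw,htaz] add [bpwbj] -> 7 lines: phhs vkvp islru ces bpwbj oza fhhuo
Hunk 3: at line 1 remove [islru] add [kdxjg] -> 7 lines: phhs vkvp kdxjg ces bpwbj oza fhhuo
Hunk 4: at line 1 remove [kdxjg,ces] add [oqfe,gef,hpxwd] -> 8 lines: phhs vkvp oqfe gef hpxwd bpwbj oza fhhuo
Hunk 5: at line 2 remove [gef,hpxwd] add [fog,kbek] -> 8 lines: phhs vkvp oqfe fog kbek bpwbj oza fhhuo
Final line 4: fog

Answer: fog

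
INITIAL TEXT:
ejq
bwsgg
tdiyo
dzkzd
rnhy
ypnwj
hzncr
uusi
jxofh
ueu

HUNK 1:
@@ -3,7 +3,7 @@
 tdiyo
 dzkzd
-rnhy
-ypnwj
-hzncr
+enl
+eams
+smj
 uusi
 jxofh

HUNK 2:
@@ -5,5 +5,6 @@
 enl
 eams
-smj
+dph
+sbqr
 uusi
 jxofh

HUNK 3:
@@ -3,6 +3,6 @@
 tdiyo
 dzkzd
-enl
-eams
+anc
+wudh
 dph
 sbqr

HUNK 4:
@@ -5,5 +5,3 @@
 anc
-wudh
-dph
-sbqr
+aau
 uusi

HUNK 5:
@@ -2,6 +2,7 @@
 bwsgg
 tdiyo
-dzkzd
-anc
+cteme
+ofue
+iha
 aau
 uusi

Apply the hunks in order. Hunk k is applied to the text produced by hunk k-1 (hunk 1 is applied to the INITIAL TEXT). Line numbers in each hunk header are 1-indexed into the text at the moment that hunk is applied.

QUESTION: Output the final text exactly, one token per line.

Answer: ejq
bwsgg
tdiyo
cteme
ofue
iha
aau
uusi
jxofh
ueu

Derivation:
Hunk 1: at line 3 remove [rnhy,ypnwj,hzncr] add [enl,eams,smj] -> 10 lines: ejq bwsgg tdiyo dzkzd enl eams smj uusi jxofh ueu
Hunk 2: at line 5 remove [smj] add [dph,sbqr] -> 11 lines: ejq bwsgg tdiyo dzkzd enl eams dph sbqr uusi jxofh ueu
Hunk 3: at line 3 remove [enl,eams] add [anc,wudh] -> 11 lines: ejq bwsgg tdiyo dzkzd anc wudh dph sbqr uusi jxofh ueu
Hunk 4: at line 5 remove [wudh,dph,sbqr] add [aau] -> 9 lines: ejq bwsgg tdiyo dzkzd anc aau uusi jxofh ueu
Hunk 5: at line 2 remove [dzkzd,anc] add [cteme,ofue,iha] -> 10 lines: ejq bwsgg tdiyo cteme ofue iha aau uusi jxofh ueu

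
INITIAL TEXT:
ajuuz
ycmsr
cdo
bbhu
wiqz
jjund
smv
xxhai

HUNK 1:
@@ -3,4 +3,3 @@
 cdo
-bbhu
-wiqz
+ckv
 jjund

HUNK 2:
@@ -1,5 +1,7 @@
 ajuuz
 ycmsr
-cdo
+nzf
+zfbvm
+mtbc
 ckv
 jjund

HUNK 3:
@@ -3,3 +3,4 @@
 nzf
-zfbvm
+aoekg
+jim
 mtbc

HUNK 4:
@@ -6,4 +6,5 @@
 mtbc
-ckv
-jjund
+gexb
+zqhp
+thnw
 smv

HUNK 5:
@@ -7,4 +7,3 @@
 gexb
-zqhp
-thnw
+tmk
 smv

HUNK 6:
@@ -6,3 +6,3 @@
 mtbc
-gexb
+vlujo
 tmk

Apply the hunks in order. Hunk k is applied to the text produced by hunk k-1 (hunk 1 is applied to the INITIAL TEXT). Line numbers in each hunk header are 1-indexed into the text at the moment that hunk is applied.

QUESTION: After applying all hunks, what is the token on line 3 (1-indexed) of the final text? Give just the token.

Answer: nzf

Derivation:
Hunk 1: at line 3 remove [bbhu,wiqz] add [ckv] -> 7 lines: ajuuz ycmsr cdo ckv jjund smv xxhai
Hunk 2: at line 1 remove [cdo] add [nzf,zfbvm,mtbc] -> 9 lines: ajuuz ycmsr nzf zfbvm mtbc ckv jjund smv xxhai
Hunk 3: at line 3 remove [zfbvm] add [aoekg,jim] -> 10 lines: ajuuz ycmsr nzf aoekg jim mtbc ckv jjund smv xxhai
Hunk 4: at line 6 remove [ckv,jjund] add [gexb,zqhp,thnw] -> 11 lines: ajuuz ycmsr nzf aoekg jim mtbc gexb zqhp thnw smv xxhai
Hunk 5: at line 7 remove [zqhp,thnw] add [tmk] -> 10 lines: ajuuz ycmsr nzf aoekg jim mtbc gexb tmk smv xxhai
Hunk 6: at line 6 remove [gexb] add [vlujo] -> 10 lines: ajuuz ycmsr nzf aoekg jim mtbc vlujo tmk smv xxhai
Final line 3: nzf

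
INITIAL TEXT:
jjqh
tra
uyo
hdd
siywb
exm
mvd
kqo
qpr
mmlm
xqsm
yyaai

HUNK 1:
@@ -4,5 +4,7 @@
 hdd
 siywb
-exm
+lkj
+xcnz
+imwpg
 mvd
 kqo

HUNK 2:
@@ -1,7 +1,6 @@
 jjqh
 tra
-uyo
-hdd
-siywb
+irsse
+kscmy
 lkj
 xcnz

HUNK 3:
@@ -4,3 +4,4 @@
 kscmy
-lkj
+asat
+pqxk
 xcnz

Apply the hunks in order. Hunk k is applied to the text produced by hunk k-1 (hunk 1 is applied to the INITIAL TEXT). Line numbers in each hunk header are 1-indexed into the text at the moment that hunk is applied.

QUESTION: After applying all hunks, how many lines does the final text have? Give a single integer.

Hunk 1: at line 4 remove [exm] add [lkj,xcnz,imwpg] -> 14 lines: jjqh tra uyo hdd siywb lkj xcnz imwpg mvd kqo qpr mmlm xqsm yyaai
Hunk 2: at line 1 remove [uyo,hdd,siywb] add [irsse,kscmy] -> 13 lines: jjqh tra irsse kscmy lkj xcnz imwpg mvd kqo qpr mmlm xqsm yyaai
Hunk 3: at line 4 remove [lkj] add [asat,pqxk] -> 14 lines: jjqh tra irsse kscmy asat pqxk xcnz imwpg mvd kqo qpr mmlm xqsm yyaai
Final line count: 14

Answer: 14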